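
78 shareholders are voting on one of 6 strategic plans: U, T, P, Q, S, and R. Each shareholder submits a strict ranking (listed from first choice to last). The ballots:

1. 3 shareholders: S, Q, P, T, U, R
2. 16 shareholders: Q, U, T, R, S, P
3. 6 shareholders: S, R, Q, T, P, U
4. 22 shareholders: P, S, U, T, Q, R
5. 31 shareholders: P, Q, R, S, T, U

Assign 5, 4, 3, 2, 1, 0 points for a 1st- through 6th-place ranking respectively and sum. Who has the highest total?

P

U: 3·1 + 16·4 + 6·0 + 22·3 + 31·0 = 133
T: 3·2 + 16·3 + 6·2 + 22·2 + 31·1 = 141
P: 3·3 + 16·0 + 6·1 + 22·5 + 31·5 = 280
Q: 3·4 + 16·5 + 6·3 + 22·1 + 31·4 = 256
S: 3·5 + 16·1 + 6·5 + 22·4 + 31·2 = 211
R: 3·0 + 16·2 + 6·4 + 22·0 + 31·3 = 149
P has the highest Borda score (280).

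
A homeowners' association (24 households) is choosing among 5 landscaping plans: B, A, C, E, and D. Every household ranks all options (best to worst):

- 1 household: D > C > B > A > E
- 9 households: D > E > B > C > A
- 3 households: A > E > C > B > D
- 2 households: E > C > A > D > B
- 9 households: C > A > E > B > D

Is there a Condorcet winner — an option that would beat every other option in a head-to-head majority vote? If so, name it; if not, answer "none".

Checking pairwise contests:
A beats B 14–10.
C beats A 21–3.
E beats C 14–10.
A beats E 13–11.
A beats D 14–10.
Every option loses at least one head-to-head, so there is no Condorcet winner.

none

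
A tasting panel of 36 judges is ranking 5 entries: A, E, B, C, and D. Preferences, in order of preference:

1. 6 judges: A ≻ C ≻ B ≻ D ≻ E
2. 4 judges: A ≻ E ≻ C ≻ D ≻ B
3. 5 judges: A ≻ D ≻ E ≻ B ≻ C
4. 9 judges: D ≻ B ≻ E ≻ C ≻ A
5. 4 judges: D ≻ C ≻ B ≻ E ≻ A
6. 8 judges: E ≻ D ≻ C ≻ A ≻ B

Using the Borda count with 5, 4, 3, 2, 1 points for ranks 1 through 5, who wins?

A: 6·5 + 4·5 + 5·5 + 9·1 + 4·1 + 8·2 = 104
E: 6·1 + 4·4 + 5·3 + 9·3 + 4·2 + 8·5 = 112
B: 6·3 + 4·1 + 5·2 + 9·4 + 4·3 + 8·1 = 88
C: 6·4 + 4·3 + 5·1 + 9·2 + 4·4 + 8·3 = 99
D: 6·2 + 4·2 + 5·4 + 9·5 + 4·5 + 8·4 = 137
D has the highest Borda score (137).

D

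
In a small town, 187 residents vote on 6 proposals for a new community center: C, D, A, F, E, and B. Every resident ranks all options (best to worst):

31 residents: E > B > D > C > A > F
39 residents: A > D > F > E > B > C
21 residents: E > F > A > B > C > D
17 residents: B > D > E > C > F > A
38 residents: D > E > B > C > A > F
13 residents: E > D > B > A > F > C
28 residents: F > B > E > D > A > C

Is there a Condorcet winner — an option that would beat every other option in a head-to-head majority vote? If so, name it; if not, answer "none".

none

Checking pairwise contests:
D beats C 166–21.
B beats D 97–90.
D beats A 127–60.
D beats F 138–49.
D beats E 94–93.
E beats B 142–45.
Every option loses at least one head-to-head, so there is no Condorcet winner.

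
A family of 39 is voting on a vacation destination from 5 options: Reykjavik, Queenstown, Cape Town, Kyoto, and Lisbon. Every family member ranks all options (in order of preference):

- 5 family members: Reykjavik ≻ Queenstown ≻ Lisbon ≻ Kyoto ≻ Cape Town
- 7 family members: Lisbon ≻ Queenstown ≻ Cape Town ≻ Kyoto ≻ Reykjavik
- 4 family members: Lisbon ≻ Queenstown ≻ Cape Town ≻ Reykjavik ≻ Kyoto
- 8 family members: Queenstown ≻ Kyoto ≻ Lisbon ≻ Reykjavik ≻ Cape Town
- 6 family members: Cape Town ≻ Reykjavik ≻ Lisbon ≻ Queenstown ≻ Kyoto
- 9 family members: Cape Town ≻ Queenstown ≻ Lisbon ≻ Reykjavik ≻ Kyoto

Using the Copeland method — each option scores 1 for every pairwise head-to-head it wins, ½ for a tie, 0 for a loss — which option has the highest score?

Reykjavik: beats Kyoto; loses to Queenstown, Cape Town, and Lisbon → score 1.
Queenstown: beats Reykjavik, Cape Town, Kyoto, and Lisbon → score 4.
Cape Town: beats Reykjavik and Kyoto; loses to Queenstown and Lisbon → score 2.
Kyoto: loses to Reykjavik, Queenstown, Cape Town, and Lisbon → score 0.
Lisbon: beats Reykjavik, Cape Town, and Kyoto; loses to Queenstown → score 3.
Queenstown has the best pairwise record.

Queenstown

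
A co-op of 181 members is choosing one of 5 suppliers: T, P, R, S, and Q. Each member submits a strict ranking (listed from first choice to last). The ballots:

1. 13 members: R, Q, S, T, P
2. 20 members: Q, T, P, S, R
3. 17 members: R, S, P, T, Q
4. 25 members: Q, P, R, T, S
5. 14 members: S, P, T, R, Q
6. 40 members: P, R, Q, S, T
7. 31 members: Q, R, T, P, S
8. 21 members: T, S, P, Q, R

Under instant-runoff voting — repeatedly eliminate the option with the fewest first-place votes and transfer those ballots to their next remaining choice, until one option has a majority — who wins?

P

Round 1: T 21, P 40, R 30, S 14, Q 76. Eliminate S.
Round 2: T 21, P 54, R 30, Q 76. Eliminate T.
Round 3: P 75, R 30, Q 76. Eliminate R.
Round 4: P 92, Q 89. P has a majority.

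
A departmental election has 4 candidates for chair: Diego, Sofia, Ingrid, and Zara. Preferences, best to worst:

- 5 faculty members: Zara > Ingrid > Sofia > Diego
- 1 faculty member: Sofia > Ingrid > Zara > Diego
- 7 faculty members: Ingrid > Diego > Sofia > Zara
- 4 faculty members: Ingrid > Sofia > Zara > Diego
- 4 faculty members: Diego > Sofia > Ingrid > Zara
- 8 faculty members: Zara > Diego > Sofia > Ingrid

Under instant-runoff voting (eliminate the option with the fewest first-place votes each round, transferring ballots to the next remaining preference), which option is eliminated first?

Round 1: Diego 4, Sofia 1, Ingrid 11, Zara 13. Eliminate Sofia.

Sofia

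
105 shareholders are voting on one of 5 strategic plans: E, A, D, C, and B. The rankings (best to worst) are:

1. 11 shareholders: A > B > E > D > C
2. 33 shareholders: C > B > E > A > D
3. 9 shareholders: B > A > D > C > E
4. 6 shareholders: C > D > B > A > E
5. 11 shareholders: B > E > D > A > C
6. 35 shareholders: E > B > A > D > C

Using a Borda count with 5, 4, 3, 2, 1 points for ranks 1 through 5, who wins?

E: 11·3 + 33·3 + 9·1 + 6·1 + 11·4 + 35·5 = 366
A: 11·5 + 33·2 + 9·4 + 6·2 + 11·2 + 35·3 = 296
D: 11·2 + 33·1 + 9·3 + 6·4 + 11·3 + 35·2 = 209
C: 11·1 + 33·5 + 9·2 + 6·5 + 11·1 + 35·1 = 270
B: 11·4 + 33·4 + 9·5 + 6·3 + 11·5 + 35·4 = 434
B has the highest Borda score (434).

B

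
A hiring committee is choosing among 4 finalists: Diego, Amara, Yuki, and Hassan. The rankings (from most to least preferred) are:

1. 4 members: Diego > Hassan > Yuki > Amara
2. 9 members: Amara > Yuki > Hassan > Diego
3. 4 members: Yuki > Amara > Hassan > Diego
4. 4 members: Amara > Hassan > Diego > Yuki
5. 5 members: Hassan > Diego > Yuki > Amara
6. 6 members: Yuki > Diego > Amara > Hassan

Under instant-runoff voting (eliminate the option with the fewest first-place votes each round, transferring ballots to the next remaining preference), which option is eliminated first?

Diego

Round 1: Diego 4, Amara 13, Yuki 10, Hassan 5. Eliminate Diego.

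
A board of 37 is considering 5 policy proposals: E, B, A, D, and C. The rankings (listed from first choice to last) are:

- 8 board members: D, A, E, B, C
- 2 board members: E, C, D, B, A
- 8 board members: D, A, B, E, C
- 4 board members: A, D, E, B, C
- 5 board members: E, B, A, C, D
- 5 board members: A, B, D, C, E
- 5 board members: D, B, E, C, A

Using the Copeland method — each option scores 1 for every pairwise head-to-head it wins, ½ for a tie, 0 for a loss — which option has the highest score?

E: beats B and C; loses to A and D → score 2.
B: beats C; loses to E, A, and D → score 1.
A: beats E, B, and C; loses to D → score 3.
D: beats E, B, A, and C → score 4.
C: loses to E, B, A, and D → score 0.
D has the best pairwise record.

D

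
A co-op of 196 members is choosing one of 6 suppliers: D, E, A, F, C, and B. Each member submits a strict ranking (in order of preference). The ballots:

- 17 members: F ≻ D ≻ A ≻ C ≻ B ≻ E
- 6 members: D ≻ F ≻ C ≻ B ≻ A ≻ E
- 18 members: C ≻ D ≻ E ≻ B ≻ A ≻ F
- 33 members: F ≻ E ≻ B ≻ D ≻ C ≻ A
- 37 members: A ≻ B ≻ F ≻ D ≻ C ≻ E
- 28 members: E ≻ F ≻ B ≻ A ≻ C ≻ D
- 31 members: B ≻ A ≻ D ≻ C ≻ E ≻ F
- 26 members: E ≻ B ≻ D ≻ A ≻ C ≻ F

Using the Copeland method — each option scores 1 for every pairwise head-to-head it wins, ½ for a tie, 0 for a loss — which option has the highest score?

B

D: beats E, A, and C; loses to F and B → score 3.
E: beats A, F, and B; loses to D and C → score 3.
A: beats F and C; loses to D, E, and B → score 2.
F: beats D and C; loses to E, A, and B → score 2.
C: beats E; loses to D, A, F, and B → score 1.
B: beats D, A, F, and C; loses to E → score 4.
B has the best pairwise record.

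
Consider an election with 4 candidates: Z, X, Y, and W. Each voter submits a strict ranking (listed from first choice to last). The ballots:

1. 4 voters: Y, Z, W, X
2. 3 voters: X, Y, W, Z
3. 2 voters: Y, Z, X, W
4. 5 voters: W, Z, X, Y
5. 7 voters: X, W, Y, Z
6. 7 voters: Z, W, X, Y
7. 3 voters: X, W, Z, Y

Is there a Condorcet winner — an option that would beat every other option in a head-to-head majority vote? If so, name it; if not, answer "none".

W

W vs Z: 18–13 for W.
W vs X: 16–15 for W.
W vs Y: 22–9 for W.
W beats every other option head-to-head.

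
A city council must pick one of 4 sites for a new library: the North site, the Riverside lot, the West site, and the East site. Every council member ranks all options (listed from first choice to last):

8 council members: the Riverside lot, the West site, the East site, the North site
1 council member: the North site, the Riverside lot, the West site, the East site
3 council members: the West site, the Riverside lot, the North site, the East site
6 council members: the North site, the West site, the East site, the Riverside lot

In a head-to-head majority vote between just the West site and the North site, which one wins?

Voters preferring the West site to the North site: 11; preferring the North site to the West site: 7.
the West site wins the head-to-head.

the West site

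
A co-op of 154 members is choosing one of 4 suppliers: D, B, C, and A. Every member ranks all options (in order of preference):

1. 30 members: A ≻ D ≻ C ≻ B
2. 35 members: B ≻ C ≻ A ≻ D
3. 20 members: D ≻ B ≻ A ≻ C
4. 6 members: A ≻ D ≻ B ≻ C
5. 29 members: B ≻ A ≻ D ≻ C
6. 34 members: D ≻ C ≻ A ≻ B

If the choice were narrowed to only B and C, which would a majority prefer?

Voters preferring B to C: 90; preferring C to B: 64.
B wins the head-to-head.

B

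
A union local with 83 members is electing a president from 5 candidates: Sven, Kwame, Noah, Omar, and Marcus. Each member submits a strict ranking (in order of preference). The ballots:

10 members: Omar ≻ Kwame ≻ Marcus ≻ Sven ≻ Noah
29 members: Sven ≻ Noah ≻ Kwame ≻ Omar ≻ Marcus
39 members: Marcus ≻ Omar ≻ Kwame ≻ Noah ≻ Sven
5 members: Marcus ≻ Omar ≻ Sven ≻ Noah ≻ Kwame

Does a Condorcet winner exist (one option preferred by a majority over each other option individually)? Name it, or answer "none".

Marcus vs Sven: 54–29 for Marcus.
Marcus vs Kwame: 44–39 for Marcus.
Marcus vs Noah: 54–29 for Marcus.
Marcus vs Omar: 44–39 for Marcus.
Marcus beats every other option head-to-head.

Marcus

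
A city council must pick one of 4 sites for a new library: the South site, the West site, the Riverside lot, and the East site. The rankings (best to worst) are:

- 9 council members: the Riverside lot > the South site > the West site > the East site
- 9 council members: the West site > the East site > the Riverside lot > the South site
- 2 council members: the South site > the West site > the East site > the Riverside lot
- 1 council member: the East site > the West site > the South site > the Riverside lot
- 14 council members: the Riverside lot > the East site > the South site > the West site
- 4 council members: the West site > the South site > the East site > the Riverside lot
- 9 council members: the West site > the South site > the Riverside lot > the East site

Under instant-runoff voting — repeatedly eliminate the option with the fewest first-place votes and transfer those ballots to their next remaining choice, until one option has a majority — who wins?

Round 1: the South site 2, the West site 22, the Riverside lot 23, the East site 1. Eliminate the East site.
Round 2: the South site 2, the West site 23, the Riverside lot 23. Eliminate the South site.
Round 3: the West site 25, the Riverside lot 23. The West site has a majority.

the West site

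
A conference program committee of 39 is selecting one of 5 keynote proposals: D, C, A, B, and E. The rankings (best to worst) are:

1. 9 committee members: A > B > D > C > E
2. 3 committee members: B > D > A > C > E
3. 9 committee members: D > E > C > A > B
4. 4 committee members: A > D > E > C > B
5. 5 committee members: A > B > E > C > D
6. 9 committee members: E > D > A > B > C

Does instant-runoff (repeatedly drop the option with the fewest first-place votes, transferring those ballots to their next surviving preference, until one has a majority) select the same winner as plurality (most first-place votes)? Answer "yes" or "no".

no

Instant-runoff — R1 D 9, C 0, A 18, B 3, E 9 (C out); R2 D 9, A 18, B 3, E 9 (B out); R3 D 12, A 18, E 9 (E out); R4 D 21, A 18 (D winner). Winner: D.
Plurality — first-place votes: D 9, C 0, A 18, B 3, E 9. Winner: A.
The two methods disagree.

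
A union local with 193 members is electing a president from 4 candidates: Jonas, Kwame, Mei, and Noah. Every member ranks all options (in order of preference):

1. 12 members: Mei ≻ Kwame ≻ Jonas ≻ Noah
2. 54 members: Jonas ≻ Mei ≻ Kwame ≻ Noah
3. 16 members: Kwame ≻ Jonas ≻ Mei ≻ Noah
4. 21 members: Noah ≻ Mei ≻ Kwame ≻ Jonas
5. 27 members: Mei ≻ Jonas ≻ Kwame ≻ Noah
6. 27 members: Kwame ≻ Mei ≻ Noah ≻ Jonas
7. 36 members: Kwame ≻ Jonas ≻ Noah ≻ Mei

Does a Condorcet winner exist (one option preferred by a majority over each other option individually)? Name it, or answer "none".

none

Checking pairwise contests:
Kwame beats Jonas 112–81.
Mei beats Kwame 114–79.
Jonas beats Mei 106–87.
Jonas beats Noah 145–48.
Every option loses at least one head-to-head, so there is no Condorcet winner.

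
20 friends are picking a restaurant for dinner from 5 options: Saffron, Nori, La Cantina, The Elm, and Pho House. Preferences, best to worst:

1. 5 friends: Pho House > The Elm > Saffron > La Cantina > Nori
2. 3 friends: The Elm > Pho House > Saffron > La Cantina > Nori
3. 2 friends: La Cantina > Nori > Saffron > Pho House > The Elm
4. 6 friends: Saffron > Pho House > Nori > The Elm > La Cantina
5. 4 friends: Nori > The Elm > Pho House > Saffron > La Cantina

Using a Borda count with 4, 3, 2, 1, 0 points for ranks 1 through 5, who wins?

Saffron: 5·2 + 3·2 + 2·2 + 6·4 + 4·1 = 48
Nori: 5·0 + 3·0 + 2·3 + 6·2 + 4·4 = 34
La Cantina: 5·1 + 3·1 + 2·4 + 6·0 + 4·0 = 16
The Elm: 5·3 + 3·4 + 2·0 + 6·1 + 4·3 = 45
Pho House: 5·4 + 3·3 + 2·1 + 6·3 + 4·2 = 57
Pho House has the highest Borda score (57).

Pho House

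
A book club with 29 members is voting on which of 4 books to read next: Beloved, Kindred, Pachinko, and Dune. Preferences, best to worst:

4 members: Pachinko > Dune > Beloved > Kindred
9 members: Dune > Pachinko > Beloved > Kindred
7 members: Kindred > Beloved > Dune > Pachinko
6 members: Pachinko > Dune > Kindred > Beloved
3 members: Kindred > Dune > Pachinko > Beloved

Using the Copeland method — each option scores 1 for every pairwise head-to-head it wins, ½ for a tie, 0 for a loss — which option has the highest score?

Beloved: loses to Kindred, Pachinko, and Dune → score 0.
Kindred: beats Beloved; loses to Pachinko and Dune → score 1.
Pachinko: beats Beloved and Kindred; loses to Dune → score 2.
Dune: beats Beloved, Kindred, and Pachinko → score 3.
Dune has the best pairwise record.

Dune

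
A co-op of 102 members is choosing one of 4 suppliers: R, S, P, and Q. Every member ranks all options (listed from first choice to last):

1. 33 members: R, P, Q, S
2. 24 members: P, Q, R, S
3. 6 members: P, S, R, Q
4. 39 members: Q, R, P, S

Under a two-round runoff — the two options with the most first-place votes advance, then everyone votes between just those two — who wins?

Q

Round 1 first-place votes: R 33, S 0, P 30, Q 39.
Q and R advance.
Runoff: Q is preferred to R by 63 voters; R by 39.
Q wins the runoff.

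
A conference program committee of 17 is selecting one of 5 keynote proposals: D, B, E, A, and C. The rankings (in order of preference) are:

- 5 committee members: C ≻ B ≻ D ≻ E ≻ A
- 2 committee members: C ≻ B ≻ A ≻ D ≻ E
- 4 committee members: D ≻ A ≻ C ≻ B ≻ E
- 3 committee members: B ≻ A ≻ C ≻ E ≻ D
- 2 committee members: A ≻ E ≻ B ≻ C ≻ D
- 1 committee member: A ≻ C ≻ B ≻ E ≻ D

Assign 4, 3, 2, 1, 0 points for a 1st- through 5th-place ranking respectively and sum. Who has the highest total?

C

D: 5·2 + 2·1 + 4·4 + 3·0 + 2·0 + 1·0 = 28
B: 5·3 + 2·3 + 4·1 + 3·4 + 2·2 + 1·2 = 43
E: 5·1 + 2·0 + 4·0 + 3·1 + 2·3 + 1·1 = 15
A: 5·0 + 2·2 + 4·3 + 3·3 + 2·4 + 1·4 = 37
C: 5·4 + 2·4 + 4·2 + 3·2 + 2·1 + 1·3 = 47
C has the highest Borda score (47).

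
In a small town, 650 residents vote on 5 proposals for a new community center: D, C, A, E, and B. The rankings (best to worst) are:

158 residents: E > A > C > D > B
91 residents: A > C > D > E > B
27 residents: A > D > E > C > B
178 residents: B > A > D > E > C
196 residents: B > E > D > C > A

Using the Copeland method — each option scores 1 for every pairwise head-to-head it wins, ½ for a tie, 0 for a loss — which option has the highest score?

B

D: beats C; loses to A, E, and B → score 1.
C: loses to D, A, E, and B → score 0.
A: beats D and C; loses to E and B → score 2.
E: beats D, C, and A; loses to B → score 3.
B: beats D, C, A, and E → score 4.
B has the best pairwise record.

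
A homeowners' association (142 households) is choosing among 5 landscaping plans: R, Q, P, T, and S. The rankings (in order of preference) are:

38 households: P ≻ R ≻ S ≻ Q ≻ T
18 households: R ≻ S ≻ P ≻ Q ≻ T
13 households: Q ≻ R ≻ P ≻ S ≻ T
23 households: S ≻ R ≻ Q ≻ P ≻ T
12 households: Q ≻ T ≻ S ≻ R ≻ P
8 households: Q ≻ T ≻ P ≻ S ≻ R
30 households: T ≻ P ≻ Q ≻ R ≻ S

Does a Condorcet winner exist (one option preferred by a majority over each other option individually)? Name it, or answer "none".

P

P vs R: 76–66 for P.
P vs Q: 86–56 for P.
P vs T: 92–50 for P.
P vs S: 89–53 for P.
P beats every other option head-to-head.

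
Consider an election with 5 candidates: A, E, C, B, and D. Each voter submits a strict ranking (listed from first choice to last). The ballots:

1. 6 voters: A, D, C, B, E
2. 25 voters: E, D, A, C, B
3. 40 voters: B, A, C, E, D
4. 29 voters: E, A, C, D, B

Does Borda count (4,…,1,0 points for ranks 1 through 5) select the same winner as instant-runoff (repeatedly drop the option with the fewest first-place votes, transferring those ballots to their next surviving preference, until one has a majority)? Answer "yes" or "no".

no

Borda — scores: A 281, E 256, C 175, B 166, D 122. Winner: A.
Instant-runoff — R1 A 6, E 54, C 0, B 40, D 0 (E winner). Winner: E.
The two methods disagree.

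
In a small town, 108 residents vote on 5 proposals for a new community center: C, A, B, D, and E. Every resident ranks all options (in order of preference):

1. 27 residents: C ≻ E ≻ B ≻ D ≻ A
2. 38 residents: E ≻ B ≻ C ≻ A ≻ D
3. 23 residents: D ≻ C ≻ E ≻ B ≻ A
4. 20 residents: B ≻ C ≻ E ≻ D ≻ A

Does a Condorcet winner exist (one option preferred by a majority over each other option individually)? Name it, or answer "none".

none

Checking pairwise contests:
B beats C 58–50.
C beats A 108–0.
E beats B 88–20.
C beats D 85–23.
C beats E 70–38.
Every option loses at least one head-to-head, so there is no Condorcet winner.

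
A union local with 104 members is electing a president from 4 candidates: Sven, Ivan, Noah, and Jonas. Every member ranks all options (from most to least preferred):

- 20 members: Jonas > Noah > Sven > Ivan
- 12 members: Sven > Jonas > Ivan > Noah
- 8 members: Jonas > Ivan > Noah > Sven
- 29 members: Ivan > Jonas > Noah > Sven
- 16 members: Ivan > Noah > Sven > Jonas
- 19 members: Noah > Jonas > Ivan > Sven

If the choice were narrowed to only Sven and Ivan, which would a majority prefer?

Ivan

Voters preferring Sven to Ivan: 32; preferring Ivan to Sven: 72.
Ivan wins the head-to-head.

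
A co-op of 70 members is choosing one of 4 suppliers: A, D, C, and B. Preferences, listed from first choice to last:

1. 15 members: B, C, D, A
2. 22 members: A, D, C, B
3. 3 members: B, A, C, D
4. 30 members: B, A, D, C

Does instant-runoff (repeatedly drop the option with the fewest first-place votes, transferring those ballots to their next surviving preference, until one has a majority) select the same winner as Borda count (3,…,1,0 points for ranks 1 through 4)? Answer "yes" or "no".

Instant-runoff — R1 A 22, D 0, C 0, B 48 (B winner). Winner: B.
Borda — scores: A 132, D 89, C 55, B 144. Winner: B.
The two methods agree.

yes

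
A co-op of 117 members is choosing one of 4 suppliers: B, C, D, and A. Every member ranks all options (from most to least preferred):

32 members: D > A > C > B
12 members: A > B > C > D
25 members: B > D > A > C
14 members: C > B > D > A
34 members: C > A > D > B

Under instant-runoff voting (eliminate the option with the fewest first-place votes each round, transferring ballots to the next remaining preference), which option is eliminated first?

A

Round 1: B 25, C 48, D 32, A 12. Eliminate A.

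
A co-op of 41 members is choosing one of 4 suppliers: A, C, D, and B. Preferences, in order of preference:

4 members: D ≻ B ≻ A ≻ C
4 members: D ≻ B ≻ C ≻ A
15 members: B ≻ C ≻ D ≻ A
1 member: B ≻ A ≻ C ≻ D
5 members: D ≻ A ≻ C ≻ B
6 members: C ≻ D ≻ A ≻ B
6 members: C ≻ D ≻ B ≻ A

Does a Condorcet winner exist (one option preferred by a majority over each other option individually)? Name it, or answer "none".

Checking pairwise contests:
C beats A 31–10.
B beats C 24–17.
C beats D 28–13.
D beats B 25–16.
Every option loses at least one head-to-head, so there is no Condorcet winner.

none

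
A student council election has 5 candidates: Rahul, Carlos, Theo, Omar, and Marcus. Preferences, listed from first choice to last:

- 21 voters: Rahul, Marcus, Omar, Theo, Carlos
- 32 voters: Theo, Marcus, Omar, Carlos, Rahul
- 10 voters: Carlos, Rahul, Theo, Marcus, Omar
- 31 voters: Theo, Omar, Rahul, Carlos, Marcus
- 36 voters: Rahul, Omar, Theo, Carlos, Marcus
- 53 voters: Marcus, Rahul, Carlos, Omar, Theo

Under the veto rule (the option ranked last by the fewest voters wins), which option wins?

Omar

Last-place votes: Rahul 32, Carlos 21, Theo 53, Omar 10, Marcus 67.
Omar is ranked last by the fewest voters, so Omar wins.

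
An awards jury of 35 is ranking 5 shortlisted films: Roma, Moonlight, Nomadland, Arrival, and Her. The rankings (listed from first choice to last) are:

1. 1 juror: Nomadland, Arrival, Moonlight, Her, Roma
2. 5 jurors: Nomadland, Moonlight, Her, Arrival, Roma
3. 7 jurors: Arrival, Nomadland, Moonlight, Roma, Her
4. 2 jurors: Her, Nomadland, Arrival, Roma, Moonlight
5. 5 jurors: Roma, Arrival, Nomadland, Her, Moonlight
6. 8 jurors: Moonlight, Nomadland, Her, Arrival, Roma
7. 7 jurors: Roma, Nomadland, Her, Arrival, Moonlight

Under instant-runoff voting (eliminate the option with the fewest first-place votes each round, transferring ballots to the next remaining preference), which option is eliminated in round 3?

Round 1: Roma 12, Moonlight 8, Nomadland 6, Arrival 7, Her 2. Eliminate Her.
Round 2: Roma 12, Moonlight 8, Nomadland 8, Arrival 7. Eliminate Arrival.
Round 3: Roma 12, Moonlight 8, Nomadland 15. Eliminate Moonlight.

Moonlight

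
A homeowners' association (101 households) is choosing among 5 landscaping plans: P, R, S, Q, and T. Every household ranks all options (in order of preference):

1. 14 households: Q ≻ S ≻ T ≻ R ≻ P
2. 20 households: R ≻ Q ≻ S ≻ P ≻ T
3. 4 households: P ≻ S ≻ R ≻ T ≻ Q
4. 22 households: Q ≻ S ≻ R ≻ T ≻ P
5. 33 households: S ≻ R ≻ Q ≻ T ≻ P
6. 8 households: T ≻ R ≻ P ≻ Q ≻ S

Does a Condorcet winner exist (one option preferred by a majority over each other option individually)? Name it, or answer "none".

Checking pairwise contests:
R beats P 97–4.
S beats R 73–28.
Q beats S 64–37.
R beats Q 65–36.
R beats T 79–22.
Every option loses at least one head-to-head, so there is no Condorcet winner.

none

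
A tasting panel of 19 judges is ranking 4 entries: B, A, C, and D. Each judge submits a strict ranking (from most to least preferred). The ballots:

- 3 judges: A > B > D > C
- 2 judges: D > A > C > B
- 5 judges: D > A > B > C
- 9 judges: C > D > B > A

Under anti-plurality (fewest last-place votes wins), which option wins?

Last-place votes: B 2, A 9, C 8, D 0.
D is ranked last by the fewest voters, so D wins.

D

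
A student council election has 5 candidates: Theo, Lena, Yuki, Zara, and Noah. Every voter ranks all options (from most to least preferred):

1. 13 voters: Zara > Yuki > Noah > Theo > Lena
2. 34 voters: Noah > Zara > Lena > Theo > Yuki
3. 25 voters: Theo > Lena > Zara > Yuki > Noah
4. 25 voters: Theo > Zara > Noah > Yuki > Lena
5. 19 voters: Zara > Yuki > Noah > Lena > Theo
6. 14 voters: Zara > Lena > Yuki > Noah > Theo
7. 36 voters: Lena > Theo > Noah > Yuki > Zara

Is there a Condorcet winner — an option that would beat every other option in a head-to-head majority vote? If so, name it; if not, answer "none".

Checking pairwise contests:
Lena beats Theo 103–63.
Zara beats Lena 105–61.
Theo beats Yuki 120–46.
Theo beats Zara 86–80.
Theo beats Noah 86–80.
Every option loses at least one head-to-head, so there is no Condorcet winner.

none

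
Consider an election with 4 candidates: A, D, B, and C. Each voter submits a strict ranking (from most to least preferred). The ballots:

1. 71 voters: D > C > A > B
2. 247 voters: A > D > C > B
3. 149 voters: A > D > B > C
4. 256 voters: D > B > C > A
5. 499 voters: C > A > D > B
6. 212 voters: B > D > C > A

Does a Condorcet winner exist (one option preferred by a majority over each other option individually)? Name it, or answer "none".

Checking pairwise contests:
C beats A 1038–396.
A beats D 895–539.
A beats B 966–468.
D beats C 935–499.
Every option loses at least one head-to-head, so there is no Condorcet winner.

none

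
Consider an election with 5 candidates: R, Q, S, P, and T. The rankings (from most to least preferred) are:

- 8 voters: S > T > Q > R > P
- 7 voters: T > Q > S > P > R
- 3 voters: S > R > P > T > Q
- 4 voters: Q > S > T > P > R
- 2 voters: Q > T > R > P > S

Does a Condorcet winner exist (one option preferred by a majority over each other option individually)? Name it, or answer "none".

Checking pairwise contests:
Q beats R 21–3.
T beats Q 18–6.
Q beats S 13–11.
R beats P 13–11.
S beats T 15–9.
Every option loses at least one head-to-head, so there is no Condorcet winner.

none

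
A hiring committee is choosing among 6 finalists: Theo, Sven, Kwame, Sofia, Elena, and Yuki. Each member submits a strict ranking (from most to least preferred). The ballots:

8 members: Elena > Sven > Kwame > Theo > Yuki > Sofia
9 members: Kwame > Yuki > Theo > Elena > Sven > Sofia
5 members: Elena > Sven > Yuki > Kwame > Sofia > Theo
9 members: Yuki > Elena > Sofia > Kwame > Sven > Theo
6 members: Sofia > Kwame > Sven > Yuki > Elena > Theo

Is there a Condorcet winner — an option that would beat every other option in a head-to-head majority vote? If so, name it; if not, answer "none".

none

Checking pairwise contests:
Sven beats Theo 28–9.
Kwame beats Sven 24–13.
Elena beats Kwame 22–15.
Sven beats Sofia 22–15.
Yuki beats Elena 24–13.
Sven beats Yuki 19–18.
Every option loses at least one head-to-head, so there is no Condorcet winner.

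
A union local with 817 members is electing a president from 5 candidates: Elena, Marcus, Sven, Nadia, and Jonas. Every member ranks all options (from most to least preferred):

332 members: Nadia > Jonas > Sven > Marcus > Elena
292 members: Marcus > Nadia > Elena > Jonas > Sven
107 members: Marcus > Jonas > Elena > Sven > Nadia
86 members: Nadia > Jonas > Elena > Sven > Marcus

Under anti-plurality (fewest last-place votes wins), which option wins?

Last-place votes: Elena 332, Marcus 86, Sven 292, Nadia 107, Jonas 0.
Jonas is ranked last by the fewest voters, so Jonas wins.

Jonas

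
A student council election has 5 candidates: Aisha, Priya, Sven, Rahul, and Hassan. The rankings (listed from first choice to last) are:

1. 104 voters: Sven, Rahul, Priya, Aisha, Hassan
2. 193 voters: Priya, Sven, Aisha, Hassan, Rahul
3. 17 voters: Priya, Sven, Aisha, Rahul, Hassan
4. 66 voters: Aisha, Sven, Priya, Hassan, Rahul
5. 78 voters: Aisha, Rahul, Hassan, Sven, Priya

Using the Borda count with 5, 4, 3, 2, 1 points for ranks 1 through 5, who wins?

Aisha: 104·2 + 193·3 + 17·3 + 66·5 + 78·5 = 1558
Priya: 104·3 + 193·5 + 17·5 + 66·3 + 78·1 = 1638
Sven: 104·5 + 193·4 + 17·4 + 66·4 + 78·2 = 1780
Rahul: 104·4 + 193·1 + 17·2 + 66·1 + 78·4 = 1021
Hassan: 104·1 + 193·2 + 17·1 + 66·2 + 78·3 = 873
Sven has the highest Borda score (1780).

Sven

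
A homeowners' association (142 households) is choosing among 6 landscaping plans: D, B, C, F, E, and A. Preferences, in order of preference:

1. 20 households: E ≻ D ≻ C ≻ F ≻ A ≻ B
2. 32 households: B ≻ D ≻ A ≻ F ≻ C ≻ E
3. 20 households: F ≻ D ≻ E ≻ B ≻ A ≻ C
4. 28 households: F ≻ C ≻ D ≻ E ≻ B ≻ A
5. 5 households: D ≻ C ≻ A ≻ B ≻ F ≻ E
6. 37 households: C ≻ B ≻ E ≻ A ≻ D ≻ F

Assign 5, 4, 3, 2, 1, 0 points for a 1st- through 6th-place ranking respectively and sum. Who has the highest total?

D: 20·4 + 32·4 + 20·4 + 28·3 + 5·5 + 37·1 = 434
B: 20·0 + 32·5 + 20·2 + 28·1 + 5·2 + 37·4 = 386
C: 20·3 + 32·1 + 20·0 + 28·4 + 5·4 + 37·5 = 409
F: 20·2 + 32·2 + 20·5 + 28·5 + 5·1 + 37·0 = 349
E: 20·5 + 32·0 + 20·3 + 28·2 + 5·0 + 37·3 = 327
A: 20·1 + 32·3 + 20·1 + 28·0 + 5·3 + 37·2 = 225
D has the highest Borda score (434).

D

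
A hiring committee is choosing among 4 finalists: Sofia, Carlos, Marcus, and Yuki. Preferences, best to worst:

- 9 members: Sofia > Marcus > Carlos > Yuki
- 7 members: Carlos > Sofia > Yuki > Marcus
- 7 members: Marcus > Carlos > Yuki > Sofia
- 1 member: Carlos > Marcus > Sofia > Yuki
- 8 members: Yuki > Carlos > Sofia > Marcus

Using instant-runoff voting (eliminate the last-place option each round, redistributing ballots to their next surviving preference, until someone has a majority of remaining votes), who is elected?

Carlos

Round 1: Sofia 9, Carlos 8, Marcus 7, Yuki 8. Eliminate Marcus.
Round 2: Sofia 9, Carlos 15, Yuki 8. Eliminate Yuki.
Round 3: Sofia 9, Carlos 23. Carlos has a majority.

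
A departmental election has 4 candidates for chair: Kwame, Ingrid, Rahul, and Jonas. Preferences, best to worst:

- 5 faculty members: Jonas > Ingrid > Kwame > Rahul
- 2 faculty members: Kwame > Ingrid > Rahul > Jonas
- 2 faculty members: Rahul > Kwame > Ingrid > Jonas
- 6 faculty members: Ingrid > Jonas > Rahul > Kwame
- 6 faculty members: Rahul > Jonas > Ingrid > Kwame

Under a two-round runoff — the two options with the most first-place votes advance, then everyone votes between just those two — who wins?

Round 1 first-place votes: Kwame 2, Ingrid 6, Rahul 8, Jonas 5.
Rahul and Ingrid advance.
Runoff: Rahul is preferred to Ingrid by 8 voters; Ingrid by 13.
Ingrid wins the runoff.

Ingrid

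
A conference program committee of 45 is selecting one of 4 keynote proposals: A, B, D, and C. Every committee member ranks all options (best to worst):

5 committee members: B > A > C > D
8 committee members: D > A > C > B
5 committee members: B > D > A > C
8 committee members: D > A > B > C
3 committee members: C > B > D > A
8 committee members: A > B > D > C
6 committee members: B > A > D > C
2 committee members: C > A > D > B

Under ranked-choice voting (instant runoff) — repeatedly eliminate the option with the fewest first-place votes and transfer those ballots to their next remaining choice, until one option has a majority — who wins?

Round 1: A 8, B 16, D 16, C 5. Eliminate C.
Round 2: A 10, B 19, D 16. Eliminate A.
Round 3: B 27, D 18. B has a majority.

B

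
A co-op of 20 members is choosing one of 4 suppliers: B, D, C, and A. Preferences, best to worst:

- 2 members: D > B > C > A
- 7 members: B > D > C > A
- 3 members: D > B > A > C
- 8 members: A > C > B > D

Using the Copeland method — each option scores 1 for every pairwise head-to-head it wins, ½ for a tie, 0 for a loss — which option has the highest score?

B: beats D, C, and A → score 3.
D: beats C and A; loses to B → score 2.
C: loses to B, D, and A → score 0.
A: beats C; loses to B and D → score 1.
B has the best pairwise record.

B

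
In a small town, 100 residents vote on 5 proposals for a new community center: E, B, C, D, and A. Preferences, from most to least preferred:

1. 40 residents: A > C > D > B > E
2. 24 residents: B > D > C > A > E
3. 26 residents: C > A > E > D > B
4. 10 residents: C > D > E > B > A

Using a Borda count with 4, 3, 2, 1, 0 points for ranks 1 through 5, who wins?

C

E: 40·0 + 24·0 + 26·2 + 10·2 = 72
B: 40·1 + 24·4 + 26·0 + 10·1 = 146
C: 40·3 + 24·2 + 26·4 + 10·4 = 312
D: 40·2 + 24·3 + 26·1 + 10·3 = 208
A: 40·4 + 24·1 + 26·3 + 10·0 = 262
C has the highest Borda score (312).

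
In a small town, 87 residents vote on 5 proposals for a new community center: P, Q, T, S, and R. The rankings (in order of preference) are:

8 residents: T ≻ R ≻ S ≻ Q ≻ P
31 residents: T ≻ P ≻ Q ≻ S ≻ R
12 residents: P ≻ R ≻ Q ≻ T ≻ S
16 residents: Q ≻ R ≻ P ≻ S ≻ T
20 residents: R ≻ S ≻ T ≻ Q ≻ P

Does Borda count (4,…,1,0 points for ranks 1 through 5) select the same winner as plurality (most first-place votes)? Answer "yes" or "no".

yes

Borda — scores: P 173, Q 178, T 208, S 123, R 188. Winner: T.
Plurality — first-place votes: P 12, Q 16, T 39, S 0, R 20. Winner: T.
The two methods agree.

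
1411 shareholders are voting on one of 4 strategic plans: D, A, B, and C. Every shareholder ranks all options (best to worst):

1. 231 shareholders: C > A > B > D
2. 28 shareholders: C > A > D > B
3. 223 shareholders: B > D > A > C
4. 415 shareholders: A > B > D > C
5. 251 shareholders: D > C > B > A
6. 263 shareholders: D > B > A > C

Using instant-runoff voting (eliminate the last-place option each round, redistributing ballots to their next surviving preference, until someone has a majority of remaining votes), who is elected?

Round 1: D 514, A 415, B 223, C 259. Eliminate B.
Round 2: D 737, A 415, C 259. D has a majority.

D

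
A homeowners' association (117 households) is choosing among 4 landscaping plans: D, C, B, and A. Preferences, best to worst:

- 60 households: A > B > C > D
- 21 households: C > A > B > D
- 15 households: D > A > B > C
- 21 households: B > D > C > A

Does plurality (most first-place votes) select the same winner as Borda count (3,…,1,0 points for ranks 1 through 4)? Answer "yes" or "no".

Plurality — first-place votes: D 15, C 21, B 21, A 60. Winner: A.
Borda — scores: D 87, C 144, B 219, A 252. Winner: A.
The two methods agree.

yes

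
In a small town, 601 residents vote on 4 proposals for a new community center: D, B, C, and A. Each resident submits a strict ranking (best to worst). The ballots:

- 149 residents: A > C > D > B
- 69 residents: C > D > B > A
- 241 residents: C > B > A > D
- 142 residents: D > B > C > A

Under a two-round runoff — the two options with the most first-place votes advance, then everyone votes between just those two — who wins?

Round 1 first-place votes: D 142, B 0, C 310, A 149.
C and A advance.
Runoff: C is preferred to A by 452 voters; A by 149.
C wins the runoff.

C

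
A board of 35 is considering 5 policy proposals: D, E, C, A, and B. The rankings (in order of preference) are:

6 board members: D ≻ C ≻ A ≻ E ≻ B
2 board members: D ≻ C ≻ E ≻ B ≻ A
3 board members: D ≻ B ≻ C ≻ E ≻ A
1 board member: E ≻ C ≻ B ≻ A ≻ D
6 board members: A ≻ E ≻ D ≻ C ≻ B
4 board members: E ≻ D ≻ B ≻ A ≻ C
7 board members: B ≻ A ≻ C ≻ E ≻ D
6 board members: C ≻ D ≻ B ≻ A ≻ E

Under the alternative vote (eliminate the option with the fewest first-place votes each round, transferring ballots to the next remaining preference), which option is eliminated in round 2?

A

Round 1: D 11, E 5, C 6, A 6, B 7. Eliminate E.
Round 2: D 15, C 7, A 6, B 7. Eliminate A.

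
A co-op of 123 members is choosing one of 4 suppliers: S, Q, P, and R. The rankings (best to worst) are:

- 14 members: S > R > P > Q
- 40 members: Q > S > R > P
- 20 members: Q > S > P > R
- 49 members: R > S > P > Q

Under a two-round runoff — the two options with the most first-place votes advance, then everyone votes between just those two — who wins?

R

Round 1 first-place votes: S 14, Q 60, P 0, R 49.
Q and R advance.
Runoff: Q is preferred to R by 60 voters; R by 63.
R wins the runoff.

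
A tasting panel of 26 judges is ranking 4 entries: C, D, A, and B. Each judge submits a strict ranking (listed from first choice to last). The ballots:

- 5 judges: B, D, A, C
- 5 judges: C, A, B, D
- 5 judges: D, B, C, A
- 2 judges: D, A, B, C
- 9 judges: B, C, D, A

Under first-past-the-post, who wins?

B

First-place votes: C 5, D 7, A 0, B 14.
B has the most first-place votes.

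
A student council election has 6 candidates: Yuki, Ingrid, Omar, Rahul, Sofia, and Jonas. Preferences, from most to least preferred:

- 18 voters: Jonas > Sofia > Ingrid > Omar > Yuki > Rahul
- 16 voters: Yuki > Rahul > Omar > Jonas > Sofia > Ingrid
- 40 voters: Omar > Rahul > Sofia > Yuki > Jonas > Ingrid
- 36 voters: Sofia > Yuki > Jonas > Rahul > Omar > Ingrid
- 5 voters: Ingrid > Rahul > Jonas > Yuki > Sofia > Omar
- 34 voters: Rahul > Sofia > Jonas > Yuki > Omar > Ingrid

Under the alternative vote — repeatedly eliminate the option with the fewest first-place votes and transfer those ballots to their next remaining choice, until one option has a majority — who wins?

Round 1: Yuki 16, Ingrid 5, Omar 40, Rahul 34, Sofia 36, Jonas 18. Eliminate Ingrid.
Round 2: Yuki 16, Omar 40, Rahul 39, Sofia 36, Jonas 18. Eliminate Yuki.
Round 3: Omar 40, Rahul 55, Sofia 36, Jonas 18. Eliminate Jonas.
Round 4: Omar 40, Rahul 55, Sofia 54. Eliminate Omar.
Round 5: Rahul 95, Sofia 54. Rahul has a majority.

Rahul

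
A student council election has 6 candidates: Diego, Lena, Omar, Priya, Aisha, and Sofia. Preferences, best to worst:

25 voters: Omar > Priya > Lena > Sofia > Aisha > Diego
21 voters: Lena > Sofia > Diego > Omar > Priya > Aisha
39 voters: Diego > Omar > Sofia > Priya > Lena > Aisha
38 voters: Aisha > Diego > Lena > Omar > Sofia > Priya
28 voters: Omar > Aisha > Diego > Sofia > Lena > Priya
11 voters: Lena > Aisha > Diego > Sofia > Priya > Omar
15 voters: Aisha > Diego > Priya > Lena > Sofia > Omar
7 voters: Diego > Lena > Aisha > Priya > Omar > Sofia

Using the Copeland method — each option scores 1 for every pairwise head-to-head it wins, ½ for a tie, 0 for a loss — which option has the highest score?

Diego: beats Lena, Omar, Priya, and Sofia; loses to Aisha → score 4.
Lena: beats Priya, Aisha, and Sofia; ties Omar; loses to Diego → score 3.5.
Omar: beats Priya, Aisha, and Sofia; ties Lena; loses to Diego → score 3.5.
Priya: loses to Diego, Lena, Omar, Aisha, and Sofia → score 0.
Aisha: beats Diego, Priya, and Sofia; loses to Lena and Omar → score 3.
Sofia: beats Priya; loses to Diego, Lena, Omar, and Aisha → score 1.
Diego has the best pairwise record.

Diego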